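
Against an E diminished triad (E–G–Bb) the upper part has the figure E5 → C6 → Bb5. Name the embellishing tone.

C6 is an appoggiatura.

The harmony at that moment is E diminished triad (E, G, Bb); C6 is not a chord tone.
It is approached by leap up from E5 and left by step down to Bb5.
Leap in, step out — an appoggiatura.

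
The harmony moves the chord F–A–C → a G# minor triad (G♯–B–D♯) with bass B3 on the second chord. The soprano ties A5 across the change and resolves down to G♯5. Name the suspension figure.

7–6 suspension.

At the second chord the bass is B3. The suspended A5 lies a seventh above the bass; after resolving down by step to G♯5, the interval above the bass becomes a sixth.
Suspension figures are named by those two intervals: 7–6.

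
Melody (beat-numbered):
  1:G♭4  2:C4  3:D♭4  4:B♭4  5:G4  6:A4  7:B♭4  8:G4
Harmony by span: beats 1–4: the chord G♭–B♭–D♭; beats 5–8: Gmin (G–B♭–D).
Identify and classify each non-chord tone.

C4 (beat 2) — appoggiatura; A4 (beat 6) — passing tone.

The harmony at that moment is G♭ major triad (G♭, B♭, D♭); C4 is not a chord tone.
It is approached by leap down from G♭4 and left by step up to D♭4.
Leap in, step out — an appoggiatura.
The harmony at that moment is G minor triad (G, B♭, D); A4 is not a chord tone.
It is approached by step up from G4 and left by step up to B♭4.
Step in, step out in the same direction — a passing tone.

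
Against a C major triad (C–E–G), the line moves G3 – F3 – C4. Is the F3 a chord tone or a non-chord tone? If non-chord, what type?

The harmony at that moment is C major triad (C, E, G); F3 is not a chord tone.
It is approached by step down from G3 and left by leap up to C4.
Step in, leap out — an escape tone.

Non-chord tone — an escape tone.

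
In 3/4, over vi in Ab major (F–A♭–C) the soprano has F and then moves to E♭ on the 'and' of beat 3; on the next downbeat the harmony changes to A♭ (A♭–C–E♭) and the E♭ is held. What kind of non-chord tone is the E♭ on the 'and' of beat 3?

The harmony at that moment is F minor triad (F, A♭, C); E♭ is not a chord tone.
It is approached by step down from F and then sustained as the same pitch into the next harmony.
Arriving early and becoming a chord tone when the harmony changes — an anticipation.

Anticipation.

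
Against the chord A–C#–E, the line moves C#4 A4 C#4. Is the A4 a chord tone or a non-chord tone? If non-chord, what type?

Chord tone (the root of A major triad).

A major triad contains A, C#, E; A is the root, so it is a chord tone.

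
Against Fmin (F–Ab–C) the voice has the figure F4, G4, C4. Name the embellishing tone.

G4 is an escape tone.

The harmony at that moment is F minor triad (F, Ab, C); G4 is not a chord tone.
It is approached by step up from F4 and left by leap down to C4.
Step in, leap out — an escape tone.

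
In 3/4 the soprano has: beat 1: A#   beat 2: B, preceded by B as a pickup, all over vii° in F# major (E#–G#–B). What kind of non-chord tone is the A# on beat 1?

The harmony at that moment is E# diminished triad (E#, G#, B); A# is not a chord tone.
It is approached by step down from B and left by step up to B.
Step away and step back to the same note — a neighbor tone (lower neighbor).

Lower neighbor tone.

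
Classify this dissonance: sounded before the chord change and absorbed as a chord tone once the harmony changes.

Anticipation.

Approach: ahead of the chord change (typically by step), so it is dissonant against the current harmony. Departure: none — the same pitch is restated or held and is a chord tone of the new harmony.
Dissonant first, consonant once the harmony catches up: the note simply arrives early — an anticipation. (The reverse timing, consonant first and dissonant after the change, would be a suspension or retardation.)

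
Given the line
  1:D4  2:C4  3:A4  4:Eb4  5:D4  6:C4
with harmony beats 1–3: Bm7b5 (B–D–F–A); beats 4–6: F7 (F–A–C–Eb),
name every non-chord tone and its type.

The harmony at that moment is B half-diminished seventh chord (B, D, F, A); C4 is not a chord tone.
It is approached by step down from D4 and left by leap up to A4.
Step in, leap out — an escape tone.
The harmony at that moment is F dominant seventh chord (F, A, C, Eb); D4 is not a chord tone.
It is approached by step down from Eb4 and left by step down to C4.
Step in, step out in the same direction — a passing tone.

C4 (beat 2) — escape tone; D4 (beat 5) — passing tone.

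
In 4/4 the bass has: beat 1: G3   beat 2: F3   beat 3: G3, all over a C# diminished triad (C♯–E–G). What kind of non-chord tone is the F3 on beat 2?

The harmony at that moment is C♯ diminished triad (C♯, E, G); F3 is not a chord tone.
It is approached by step down from G3 and left by step up to G3.
Step away and step back to the same note — a neighbor tone (lower neighbor).

Lower neighbor tone.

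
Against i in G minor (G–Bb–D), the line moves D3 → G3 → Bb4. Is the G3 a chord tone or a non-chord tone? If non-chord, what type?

G minor triad contains G, Bb, D; G is the root, so it is a chord tone.

Chord tone (the root of G minor triad).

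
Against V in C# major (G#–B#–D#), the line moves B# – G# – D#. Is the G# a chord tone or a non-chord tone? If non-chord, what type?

Chord tone (the root of G# major triad).

G# major triad contains G#, B#, D#; G# is the root, so it is a chord tone.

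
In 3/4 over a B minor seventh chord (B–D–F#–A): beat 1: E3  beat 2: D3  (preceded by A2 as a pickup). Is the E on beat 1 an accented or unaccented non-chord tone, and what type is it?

The harmony at that moment is B minor seventh chord (B, D, F#, A); E3 is not a chord tone.
It is approached by leap up from A2 and left by step down to D3.
Leap in, step out — an appoggiatura.
It falls on the downbeat, so it is accented.

Accented appoggiatura.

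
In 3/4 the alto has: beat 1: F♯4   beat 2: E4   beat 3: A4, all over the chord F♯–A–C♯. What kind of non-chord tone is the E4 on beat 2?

Escape tone.

The harmony at that moment is F♯ minor triad (F♯, A, C♯); E4 is not a chord tone.
It is approached by step down from F♯4 and left by leap up to A4.
Step in, leap out, on a weak beat — an escape tone.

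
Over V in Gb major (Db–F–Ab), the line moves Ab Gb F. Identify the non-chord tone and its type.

Gb is a passing tone.

The harmony at that moment is Db major triad (Db, F, Ab); Gb is not a chord tone.
It is approached by step down from Ab and left by step down to F.
Step in, step out in the same direction — a passing tone.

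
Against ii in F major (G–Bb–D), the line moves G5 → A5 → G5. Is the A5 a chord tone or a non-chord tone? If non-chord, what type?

The harmony at that moment is G minor triad (G, Bb, D); A5 is not a chord tone.
It is approached by step up from G5 and left by step down to G5.
Step away and step back to the same note — a neighbor tone (upper neighbor).

Non-chord tone — a neighbor tone.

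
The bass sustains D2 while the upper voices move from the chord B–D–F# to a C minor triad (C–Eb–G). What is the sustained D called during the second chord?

The harmony at that moment is C minor triad (C, Eb, G); D2 is not a chord tone.
It is held over (the same pitch as the preceding D2) and then sustained as the same pitch into the next harmony.
Sustained through a change of harmony — a pedal tone.

Pedal tone (pedal point).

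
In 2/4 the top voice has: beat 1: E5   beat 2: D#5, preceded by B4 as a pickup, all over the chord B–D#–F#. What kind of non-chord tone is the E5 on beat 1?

The harmony at that moment is B major triad (B, D#, F#); E5 is not a chord tone.
It is approached by leap up from B4 and left by step down to D#5.
Leap in, step out, metrically accented — an appoggiatura.

Appoggiatura.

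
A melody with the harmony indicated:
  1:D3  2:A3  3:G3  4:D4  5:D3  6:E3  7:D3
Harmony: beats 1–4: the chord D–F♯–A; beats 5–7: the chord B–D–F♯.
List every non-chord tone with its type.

G3 (beat 3) — escape tone; E3 (beat 6) — neighbor tone.

The harmony at that moment is D major triad (D, F♯, A); G3 is not a chord tone.
It is approached by step down from A3 and left by leap up to D4.
Step in, leap out — an escape tone.
The harmony at that moment is B minor triad (B, D, F♯); E3 is not a chord tone.
It is approached by step up from D3 and left by step down to D3.
Step away and step back to the same note — a neighbor tone (upper neighbor).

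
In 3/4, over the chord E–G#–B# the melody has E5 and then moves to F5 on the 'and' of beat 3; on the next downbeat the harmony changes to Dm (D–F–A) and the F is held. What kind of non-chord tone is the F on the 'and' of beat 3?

Anticipation.

The harmony at that moment is E augmented triad (E, G#, B#); F5 is not a chord tone.
It is approached by step up from E5 and then sustained as the same pitch into the next harmony.
Arriving early and becoming a chord tone when the harmony changes — an anticipation.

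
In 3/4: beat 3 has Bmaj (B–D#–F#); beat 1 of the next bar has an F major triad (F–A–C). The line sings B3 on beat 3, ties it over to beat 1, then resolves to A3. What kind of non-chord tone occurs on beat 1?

The harmony at that moment is F major triad (F, A, C); B3 is not a chord tone.
It is held over (the same pitch as the preceding B3) and left by step down to A3.
Held over from the previous chord and resolving down by step — a suspension.

Suspension.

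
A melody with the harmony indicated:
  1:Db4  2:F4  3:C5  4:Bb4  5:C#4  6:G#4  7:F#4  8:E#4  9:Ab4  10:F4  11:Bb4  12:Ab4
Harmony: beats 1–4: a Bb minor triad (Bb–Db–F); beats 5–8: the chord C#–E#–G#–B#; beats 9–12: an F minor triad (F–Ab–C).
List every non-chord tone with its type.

The harmony at that moment is Bb minor triad (Bb, Db, F); C5 is not a chord tone.
It is approached by leap up from F4 and left by step down to Bb4.
Leap in, step out — an appoggiatura.
The harmony at that moment is C# major seventh chord (C#, E#, G#, B#); F#4 is not a chord tone.
It is approached by step down from G#4 and left by step down to E#4.
Step in, step out in the same direction — a passing tone.
The harmony at that moment is F minor triad (F, Ab, C); Bb4 is not a chord tone.
It is approached by leap up from F4 and left by step down to Ab4.
Leap in, step out — an appoggiatura.

C5 (beat 3) — appoggiatura; F#4 (beat 7) — passing tone; Bb4 (beat 11) — appoggiatura.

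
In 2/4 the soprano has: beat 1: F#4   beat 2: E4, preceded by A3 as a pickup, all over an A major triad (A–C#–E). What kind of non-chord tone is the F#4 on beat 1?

The harmony at that moment is A major triad (A, C#, E); F#4 is not a chord tone.
It is approached by leap up from A3 and left by step down to E4.
Leap in, step out, metrically accented — an appoggiatura.

Appoggiatura.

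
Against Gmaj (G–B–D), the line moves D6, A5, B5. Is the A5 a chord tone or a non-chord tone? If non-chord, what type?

Non-chord tone — an appoggiatura.

The harmony at that moment is G major triad (G, B, D); A5 is not a chord tone.
It is approached by leap down from D6 and left by step up to B5.
Leap in, step out — an appoggiatura.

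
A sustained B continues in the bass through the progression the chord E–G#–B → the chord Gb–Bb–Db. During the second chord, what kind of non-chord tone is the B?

The harmony at that moment is Gb major triad (Gb, Bb, Db); B is not a chord tone.
It is held over (the same pitch as the preceding B) and then sustained as the same pitch into the next harmony.
Sustained through a change of harmony — a pedal tone.

Pedal tone (pedal point).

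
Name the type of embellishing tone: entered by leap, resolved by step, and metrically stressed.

Appoggiatura.

Approach: by leap. Departure: by step. Metric position: strong.
Leap in, step out, in a metrically strong position — an appoggiatura. (It is the mirror image of the escape tone, which steps in and leaps out from a weak position.)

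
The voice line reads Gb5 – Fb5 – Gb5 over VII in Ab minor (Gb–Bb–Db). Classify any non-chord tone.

The harmony at that moment is Gb major triad (Gb, Bb, Db); Fb5 is not a chord tone.
It is approached by step down from Gb5 and left by step up to Gb5.
Step away and step back to the same note — a neighbor tone (lower neighbor).

Fb5 is a neighbor tone.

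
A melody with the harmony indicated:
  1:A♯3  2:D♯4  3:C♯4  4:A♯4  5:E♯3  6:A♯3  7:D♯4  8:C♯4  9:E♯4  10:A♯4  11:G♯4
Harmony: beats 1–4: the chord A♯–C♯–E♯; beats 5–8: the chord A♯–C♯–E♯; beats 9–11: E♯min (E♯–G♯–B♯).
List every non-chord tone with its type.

The harmony at that moment is A♯ minor triad (A♯, C♯, E♯); D♯4 is not a chord tone.
It is approached by leap up from A♯3 and left by step down to C♯4.
Leap in, step out — an appoggiatura.
The harmony at that moment is A♯ minor triad (A♯, C♯, E♯); D♯4 is not a chord tone.
It is approached by leap up from A♯3 and left by step down to C♯4.
Leap in, step out — an appoggiatura.
The harmony at that moment is E♯ minor triad (E♯, G♯, B♯); A♯4 is not a chord tone.
It is approached by leap up from E♯4 and left by step down to G♯4.
Leap in, step out — an appoggiatura.

D♯4 (beat 2) — appoggiatura; D♯4 (beat 7) — appoggiatura; A♯4 (beat 10) — appoggiatura.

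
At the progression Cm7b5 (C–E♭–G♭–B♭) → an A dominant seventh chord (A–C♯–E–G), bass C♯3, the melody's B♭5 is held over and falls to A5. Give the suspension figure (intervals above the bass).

At the second chord the bass is C♯3. The suspended B♭5 lies a seventh above the bass; after resolving down by step to A5, the interval above the bass becomes a sixth.
Suspension figures are named by those two intervals: 7–6.

7–6 suspension.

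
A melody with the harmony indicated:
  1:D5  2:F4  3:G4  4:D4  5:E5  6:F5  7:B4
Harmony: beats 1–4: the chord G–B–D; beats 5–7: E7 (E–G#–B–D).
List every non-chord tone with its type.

F4 (beat 2) — appoggiatura; F5 (beat 6) — escape tone.

The harmony at that moment is G major triad (G, B, D); F4 is not a chord tone.
It is approached by leap down from D5 and left by step up to G4.
Leap in, step out — an appoggiatura.
The harmony at that moment is E dominant seventh chord (E, G#, B, D); F5 is not a chord tone.
It is approached by step up from E5 and left by leap down to B4.
Step in, leap out — an escape tone.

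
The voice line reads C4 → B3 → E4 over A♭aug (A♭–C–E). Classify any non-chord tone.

The harmony at that moment is A♭ augmented triad (A♭, C, E); B3 is not a chord tone.
It is approached by step down from C4 and left by leap up to E4.
Step in, leap out — an escape tone.

B3 is an escape tone.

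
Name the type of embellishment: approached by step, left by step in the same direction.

Passing tone.

Approach: by step. Departure: by step, continuing in the same direction.
Stepwise on both sides with no change of direction means the note fills in the space between two different chord tones — a passing tone. (Had it turned back to its starting note it would be a neighbor tone instead.)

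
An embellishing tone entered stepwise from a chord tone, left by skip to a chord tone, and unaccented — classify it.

Escape tone.

Approach: by step. Departure: by leap. Metric position: weak.
Step in, leap out, from a weak position — an escape tone (échappée). (It is the mirror image of the appoggiatura, which leaps in and steps out on a strong beat.)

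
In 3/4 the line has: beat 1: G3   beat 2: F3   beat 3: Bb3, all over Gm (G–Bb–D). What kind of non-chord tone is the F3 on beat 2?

The harmony at that moment is G minor triad (G, Bb, D); F3 is not a chord tone.
It is approached by step down from G3 and left by leap up to Bb3.
Step in, leap out, on a weak beat — an escape tone.

Escape tone.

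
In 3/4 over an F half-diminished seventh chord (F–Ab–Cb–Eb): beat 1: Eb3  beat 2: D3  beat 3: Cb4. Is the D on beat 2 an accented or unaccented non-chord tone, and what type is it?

Unaccented escape tone.

The harmony at that moment is F half-diminished seventh chord (F, Ab, Cb, Eb); D3 is not a chord tone.
It is approached by step down from Eb3 and left by leap up to Cb4.
Step in, leap out — an escape tone.
It falls on a weak beat, so it is unaccented.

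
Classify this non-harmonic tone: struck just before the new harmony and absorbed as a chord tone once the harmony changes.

Anticipation.

Approach: ahead of the chord change (typically by step), so it is dissonant against the current harmony. Departure: none — the same pitch is restated or held and is a chord tone of the new harmony.
Dissonant first, consonant once the harmony catches up: the note simply arrives early — an anticipation. (The reverse timing, consonant first and dissonant after the change, would be a suspension or retardation.)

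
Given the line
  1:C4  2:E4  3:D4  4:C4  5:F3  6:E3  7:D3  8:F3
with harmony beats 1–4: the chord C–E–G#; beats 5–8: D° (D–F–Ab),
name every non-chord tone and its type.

D4 (beat 3) — passing tone; E3 (beat 6) — passing tone.

The harmony at that moment is C augmented triad (C, E, G#); D4 is not a chord tone.
It is approached by step down from E4 and left by step down to C4.
Step in, step out in the same direction — a passing tone.
The harmony at that moment is D diminished triad (D, F, Ab); E3 is not a chord tone.
It is approached by step down from F3 and left by step down to D3.
Step in, step out in the same direction — a passing tone.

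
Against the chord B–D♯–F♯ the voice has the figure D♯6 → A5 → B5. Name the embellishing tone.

A5 is an appoggiatura.

The harmony at that moment is B major triad (B, D♯, F♯); A5 is not a chord tone.
It is approached by leap down from D♯6 and left by step up to B5.
Leap in, step out — an appoggiatura.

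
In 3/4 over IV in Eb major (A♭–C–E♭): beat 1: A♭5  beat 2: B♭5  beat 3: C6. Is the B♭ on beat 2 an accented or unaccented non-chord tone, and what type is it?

Unaccented passing tone.

The harmony at that moment is A♭ major triad (A♭, C, E♭); B♭5 is not a chord tone.
It is approached by step up from A♭5 and left by step up to C6.
Step in, step out in the same direction — a passing tone.
It falls on a weak beat, so it is unaccented.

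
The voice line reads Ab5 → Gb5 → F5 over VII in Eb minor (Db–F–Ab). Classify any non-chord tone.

The harmony at that moment is Db major triad (Db, F, Ab); Gb5 is not a chord tone.
It is approached by step down from Ab5 and left by step down to F5.
Step in, step out in the same direction — a passing tone.

Gb5 is a passing tone.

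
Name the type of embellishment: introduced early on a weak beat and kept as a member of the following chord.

Anticipation.

Approach: ahead of the chord change (typically by step), so it is dissonant against the current harmony. Departure: none — the same pitch is restated or held and is a chord tone of the new harmony.
Dissonant first, consonant once the harmony catches up: the note simply arrives early — an anticipation. (The reverse timing, consonant first and dissonant after the change, would be a suspension or retardation.)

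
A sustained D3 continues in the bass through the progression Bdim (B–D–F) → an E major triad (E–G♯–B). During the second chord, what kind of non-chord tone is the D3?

The harmony at that moment is E major triad (E, G♯, B); D3 is not a chord tone.
It is held over (the same pitch as the preceding D3) and then sustained as the same pitch into the next harmony.
Sustained through a change of harmony — a pedal tone.

Pedal tone (pedal point).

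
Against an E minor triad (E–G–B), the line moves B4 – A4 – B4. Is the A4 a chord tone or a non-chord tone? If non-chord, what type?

Non-chord tone — a neighbor tone.

The harmony at that moment is E minor triad (E, G, B); A4 is not a chord tone.
It is approached by step down from B4 and left by step up to B4.
Step away and step back to the same note — a neighbor tone (lower neighbor).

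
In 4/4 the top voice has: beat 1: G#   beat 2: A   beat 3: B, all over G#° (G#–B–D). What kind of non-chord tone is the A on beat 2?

The harmony at that moment is G# diminished triad (G#, B, D); A is not a chord tone.
It is approached by step up from G# and left by step up to B.
Step in, step out in the same direction — a passing tone.

Passing tone.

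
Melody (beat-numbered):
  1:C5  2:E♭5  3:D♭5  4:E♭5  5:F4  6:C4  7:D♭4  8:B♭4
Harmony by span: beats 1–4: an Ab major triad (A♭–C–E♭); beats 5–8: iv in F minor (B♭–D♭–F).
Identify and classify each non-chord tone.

The harmony at that moment is A♭ major triad (A♭, C, E♭); D♭5 is not a chord tone.
It is approached by step down from E♭5 and left by step up to E♭5.
Step away and step back to the same note — a neighbor tone (lower neighbor).
The harmony at that moment is B♭ minor triad (B♭, D♭, F); C4 is not a chord tone.
It is approached by leap down from F4 and left by step up to D♭4.
Leap in, step out — an appoggiatura.

D♭5 (beat 3) — neighbor tone; C4 (beat 6) — appoggiatura.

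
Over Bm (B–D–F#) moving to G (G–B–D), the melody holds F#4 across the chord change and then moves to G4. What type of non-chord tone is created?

The harmony at that moment is G major triad (G, B, D); F#4 is not a chord tone.
It is held over (the same pitch as the preceding F#4) and left by step up to G4.
Held over from the previous chord and resolving up by step — a retardation.

F#4 is a retardation.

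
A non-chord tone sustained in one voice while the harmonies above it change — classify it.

Approach: none. Departure: none — a single pitch is sustained while the chords change around it, passing through harmonies that do not contain it.
No melodic motion at all; the dissonance is created entirely by the moving harmonies against the stationary note — a pedal tone (pedal point).

Pedal tone.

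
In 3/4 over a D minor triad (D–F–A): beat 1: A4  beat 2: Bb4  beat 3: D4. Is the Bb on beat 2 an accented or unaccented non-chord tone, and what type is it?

Unaccented escape tone.

The harmony at that moment is D minor triad (D, F, A); Bb4 is not a chord tone.
It is approached by step up from A4 and left by leap down to D4.
Step in, leap out — an escape tone.
It falls on a weak beat, so it is unaccented.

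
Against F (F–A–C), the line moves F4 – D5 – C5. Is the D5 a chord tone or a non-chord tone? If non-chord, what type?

Non-chord tone — an appoggiatura.

The harmony at that moment is F major triad (F, A, C); D5 is not a chord tone.
It is approached by leap up from F4 and left by step down to C5.
Leap in, step out — an appoggiatura.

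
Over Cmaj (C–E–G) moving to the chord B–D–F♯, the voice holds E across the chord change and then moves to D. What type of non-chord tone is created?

E is a suspension.

The harmony at that moment is B minor triad (B, D, F♯); E is not a chord tone.
It is held over (the same pitch as the preceding E) and left by step down to D.
Held over from the previous chord and resolving down by step — a suspension.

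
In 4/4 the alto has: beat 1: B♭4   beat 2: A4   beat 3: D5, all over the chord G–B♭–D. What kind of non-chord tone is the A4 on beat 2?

The harmony at that moment is G minor triad (G, B♭, D); A4 is not a chord tone.
It is approached by step down from B♭4 and left by leap up to D5.
Step in, leap out, on a weak beat — an escape tone.

Escape tone.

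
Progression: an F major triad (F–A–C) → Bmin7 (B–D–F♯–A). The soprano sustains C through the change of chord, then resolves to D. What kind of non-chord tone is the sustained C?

The harmony at that moment is B minor seventh chord (B, D, F♯, A); C is not a chord tone.
It is held over (the same pitch as the preceding C) and left by step up to D.
Held over from the previous chord and resolving up by step — a retardation.

C is a retardation.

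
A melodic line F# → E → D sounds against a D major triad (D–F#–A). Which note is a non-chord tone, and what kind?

The harmony at that moment is D major triad (D, F#, A); E is not a chord tone.
It is approached by step down from F# and left by step down to D.
Step in, step out in the same direction — a passing tone.

E is a passing tone.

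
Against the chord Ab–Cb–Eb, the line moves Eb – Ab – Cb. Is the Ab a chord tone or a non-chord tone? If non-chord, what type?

Chord tone (the root of Ab minor triad).

Ab minor triad contains Ab, Cb, Eb; Ab is the root, so it is a chord tone.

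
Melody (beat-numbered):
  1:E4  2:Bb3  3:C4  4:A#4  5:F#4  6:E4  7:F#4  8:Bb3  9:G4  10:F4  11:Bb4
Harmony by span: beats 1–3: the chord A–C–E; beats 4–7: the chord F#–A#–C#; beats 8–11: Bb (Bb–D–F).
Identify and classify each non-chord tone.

Bb3 (beat 2) — appoggiatura; E4 (beat 6) — neighbor tone; G4 (beat 9) — appoggiatura.

The harmony at that moment is A minor triad (A, C, E); Bb3 is not a chord tone.
It is approached by leap down from E4 and left by step up to C4.
Leap in, step out — an appoggiatura.
The harmony at that moment is F# major triad (F#, A#, C#); E4 is not a chord tone.
It is approached by step down from F#4 and left by step up to F#4.
Step away and step back to the same note — a neighbor tone (lower neighbor).
The harmony at that moment is Bb major triad (Bb, D, F); G4 is not a chord tone.
It is approached by leap up from Bb3 and left by step down to F4.
Leap in, step out — an appoggiatura.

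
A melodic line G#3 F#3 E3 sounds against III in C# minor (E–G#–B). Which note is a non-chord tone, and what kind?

The harmony at that moment is E major triad (E, G#, B); F#3 is not a chord tone.
It is approached by step down from G#3 and left by step down to E3.
Step in, step out in the same direction — a passing tone.

F#3 is a passing tone.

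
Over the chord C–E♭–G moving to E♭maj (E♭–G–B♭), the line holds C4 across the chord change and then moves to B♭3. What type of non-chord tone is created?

The harmony at that moment is E♭ major triad (E♭, G, B♭); C4 is not a chord tone.
It is held over (the same pitch as the preceding C4) and left by step down to B♭3.
Held over from the previous chord and resolving down by step — a suspension.

C4 is a suspension.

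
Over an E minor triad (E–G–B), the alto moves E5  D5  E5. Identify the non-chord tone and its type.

The harmony at that moment is E minor triad (E, G, B); D5 is not a chord tone.
It is approached by step down from E5 and left by step up to E5.
Step away and step back to the same note — a neighbor tone (lower neighbor).

D5 is a neighbor tone.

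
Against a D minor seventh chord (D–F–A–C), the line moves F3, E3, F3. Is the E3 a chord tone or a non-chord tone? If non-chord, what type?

The harmony at that moment is D minor seventh chord (D, F, A, C); E3 is not a chord tone.
It is approached by step down from F3 and left by step up to F3.
Step away and step back to the same note — a neighbor tone (lower neighbor).

Non-chord tone — a neighbor tone.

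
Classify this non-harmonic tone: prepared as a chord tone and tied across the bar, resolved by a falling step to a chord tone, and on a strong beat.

Suspension.

Approach: by preparation — the pitch is first a chord tone, then held (tied or repeated) while the harmony changes under it. Departure: down by step. Metric position: strong.
A prepared dissonance that resolves downward by step — a suspension. (The same figure resolving upward would be a retardation.)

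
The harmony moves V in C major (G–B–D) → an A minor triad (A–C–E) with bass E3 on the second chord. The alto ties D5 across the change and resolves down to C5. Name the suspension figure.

At the second chord the bass is E3. The suspended D5 lies a seventh above the bass; after resolving down by step to C5, the interval above the bass becomes a sixth.
Suspension figures are named by those two intervals: 7–6.

7–6 suspension.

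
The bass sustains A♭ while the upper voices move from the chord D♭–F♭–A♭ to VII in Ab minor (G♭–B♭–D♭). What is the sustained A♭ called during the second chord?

Pedal tone (pedal point).

The harmony at that moment is G♭ major triad (G♭, B♭, D♭); A♭ is not a chord tone.
It is held over (the same pitch as the preceding A♭) and then sustained as the same pitch into the next harmony.
Sustained through a change of harmony — a pedal tone.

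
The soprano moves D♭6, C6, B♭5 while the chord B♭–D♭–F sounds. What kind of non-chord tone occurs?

The harmony at that moment is B♭ minor triad (B♭, D♭, F); C6 is not a chord tone.
It is approached by step down from D♭6 and left by step down to B♭5.
Step in, step out in the same direction — a passing tone.

C6 is a passing tone.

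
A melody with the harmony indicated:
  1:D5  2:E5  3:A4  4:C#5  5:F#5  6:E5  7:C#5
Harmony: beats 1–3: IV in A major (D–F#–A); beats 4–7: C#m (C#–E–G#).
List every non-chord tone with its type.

The harmony at that moment is D major triad (D, F#, A); E5 is not a chord tone.
It is approached by step up from D5 and left by leap down to A4.
Step in, leap out — an escape tone.
The harmony at that moment is C# minor triad (C#, E, G#); F#5 is not a chord tone.
It is approached by leap up from C#5 and left by step down to E5.
Leap in, step out — an appoggiatura.

E5 (beat 2) — escape tone; F#5 (beat 5) — appoggiatura.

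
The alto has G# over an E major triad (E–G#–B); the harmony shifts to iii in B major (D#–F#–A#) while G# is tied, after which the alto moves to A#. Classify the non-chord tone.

The harmony at that moment is D# minor triad (D#, F#, A#); G# is not a chord tone.
It is held over (the same pitch as the preceding G#) and left by step up to A#.
Held over from the previous chord and resolving up by step — a retardation.

G# is a retardation.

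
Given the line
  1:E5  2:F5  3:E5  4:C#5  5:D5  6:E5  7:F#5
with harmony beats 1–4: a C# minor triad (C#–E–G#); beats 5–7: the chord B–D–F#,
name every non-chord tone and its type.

The harmony at that moment is C# minor triad (C#, E, G#); F5 is not a chord tone.
It is approached by step up from E5 and left by step down to E5.
Step away and step back to the same note — a neighbor tone (upper neighbor).
The harmony at that moment is B minor triad (B, D, F#); E5 is not a chord tone.
It is approached by step up from D5 and left by step up to F#5.
Step in, step out in the same direction — a passing tone.

F5 (beat 2) — neighbor tone; E5 (beat 6) — passing tone.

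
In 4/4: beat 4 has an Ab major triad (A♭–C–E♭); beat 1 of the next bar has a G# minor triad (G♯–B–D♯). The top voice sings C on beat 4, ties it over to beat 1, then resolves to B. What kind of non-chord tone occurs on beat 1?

Suspension.

The harmony at that moment is G♯ minor triad (G♯, B, D♯); C is not a chord tone.
It is held over (the same pitch as the preceding C) and left by step down to B.
Held over from the previous chord and resolving down by step — a suspension.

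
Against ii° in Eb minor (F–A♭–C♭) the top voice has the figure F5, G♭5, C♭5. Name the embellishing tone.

G♭5 is an escape tone.

The harmony at that moment is F diminished triad (F, A♭, C♭); G♭5 is not a chord tone.
It is approached by step up from F5 and left by leap down to C♭5.
Step in, leap out — an escape tone.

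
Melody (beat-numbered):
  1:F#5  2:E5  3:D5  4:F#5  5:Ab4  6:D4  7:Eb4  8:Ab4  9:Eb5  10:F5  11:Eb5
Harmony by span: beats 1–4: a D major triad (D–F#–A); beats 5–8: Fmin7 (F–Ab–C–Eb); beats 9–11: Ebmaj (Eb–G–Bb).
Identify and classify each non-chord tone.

The harmony at that moment is D major triad (D, F#, A); E5 is not a chord tone.
It is approached by step down from F#5 and left by step down to D5.
Step in, step out in the same direction — a passing tone.
The harmony at that moment is F minor seventh chord (F, Ab, C, Eb); D4 is not a chord tone.
It is approached by leap down from Ab4 and left by step up to Eb4.
Leap in, step out — an appoggiatura.
The harmony at that moment is Eb major triad (Eb, G, Bb); F5 is not a chord tone.
It is approached by step up from Eb5 and left by step down to Eb5.
Step away and step back to the same note — a neighbor tone (upper neighbor).

E5 (beat 2) — passing tone; D4 (beat 6) — appoggiatura; F5 (beat 10) — neighbor tone.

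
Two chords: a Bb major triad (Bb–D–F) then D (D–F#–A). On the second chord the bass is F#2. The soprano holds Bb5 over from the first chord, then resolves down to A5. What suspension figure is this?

4–3 suspension.

At the second chord the bass is F#2. The suspended Bb5 lies a fourth above the bass; after resolving down by step to A5, the interval above the bass becomes a third.
Suspension figures are named by those two intervals: 4–3.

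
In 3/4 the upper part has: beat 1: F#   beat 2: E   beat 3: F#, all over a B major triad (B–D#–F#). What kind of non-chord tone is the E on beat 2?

Lower neighbor tone.

The harmony at that moment is B major triad (B, D#, F#); E is not a chord tone.
It is approached by step down from F# and left by step up to F#.
Step away and step back to the same note — a neighbor tone (lower neighbor).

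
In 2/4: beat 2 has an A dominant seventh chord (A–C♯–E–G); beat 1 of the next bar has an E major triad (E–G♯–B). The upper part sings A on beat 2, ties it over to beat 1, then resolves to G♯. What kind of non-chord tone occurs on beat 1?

The harmony at that moment is E major triad (E, G♯, B); A is not a chord tone.
It is held over (the same pitch as the preceding A) and left by step down to G♯.
Held over from the previous chord and resolving down by step — a suspension.

Suspension.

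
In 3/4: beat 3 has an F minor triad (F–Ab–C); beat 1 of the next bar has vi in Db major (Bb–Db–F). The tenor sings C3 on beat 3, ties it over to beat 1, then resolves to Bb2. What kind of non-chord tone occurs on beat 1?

The harmony at that moment is Bb minor triad (Bb, Db, F); C3 is not a chord tone.
It is held over (the same pitch as the preceding C3) and left by step down to Bb2.
Held over from the previous chord and resolving down by step — a suspension.

Suspension.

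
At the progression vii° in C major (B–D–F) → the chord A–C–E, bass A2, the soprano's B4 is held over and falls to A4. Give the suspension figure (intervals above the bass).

9–8 suspension.

At the second chord the bass is A2. The suspended B4 lies a ninth above the bass; after resolving down by step to A4, the interval above the bass becomes an octave.
Suspension figures are named by those two intervals: 9–8.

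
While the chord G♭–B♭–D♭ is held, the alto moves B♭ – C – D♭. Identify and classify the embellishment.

The harmony at that moment is G♭ major triad (G♭, B♭, D♭); C is not a chord tone.
It is approached by step up from B♭ and left by step up to D♭.
Step in, step out in the same direction — a passing tone.

C is a passing tone.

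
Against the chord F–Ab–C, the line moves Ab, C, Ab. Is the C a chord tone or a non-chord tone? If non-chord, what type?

F minor triad contains F, Ab, C; C is the fifth, so it is a chord tone.

Chord tone (the fifth of F minor triad).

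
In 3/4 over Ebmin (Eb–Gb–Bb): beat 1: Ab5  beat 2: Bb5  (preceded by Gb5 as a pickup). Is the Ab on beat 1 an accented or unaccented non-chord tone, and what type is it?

The harmony at that moment is Eb minor triad (Eb, Gb, Bb); Ab5 is not a chord tone.
It is approached by step up from Gb5 and left by step up to Bb5.
Step in, step out in the same direction — a passing tone.
It falls on the downbeat, so it is accented.

Accented passing tone.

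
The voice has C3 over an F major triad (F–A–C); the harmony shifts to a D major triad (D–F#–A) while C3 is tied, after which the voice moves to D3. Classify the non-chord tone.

C3 is a retardation.

The harmony at that moment is D major triad (D, F#, A); C3 is not a chord tone.
It is held over (the same pitch as the preceding C3) and left by step up to D3.
Held over from the previous chord and resolving up by step — a retardation.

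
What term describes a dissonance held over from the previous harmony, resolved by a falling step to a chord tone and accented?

Suspension.

Approach: by preparation — the pitch is first a chord tone, then held (tied or repeated) while the harmony changes under it. Departure: down by step. Metric position: strong.
A prepared dissonance that resolves downward by step — a suspension. (The same figure resolving upward would be a retardation.)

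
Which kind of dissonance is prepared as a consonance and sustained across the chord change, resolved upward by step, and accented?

Retardation.

Approach: by preparation — the pitch is first a chord tone, then held (tied or repeated) while the harmony changes under it. Departure: up by step. Metric position: strong.
A prepared dissonance that resolves upward by step — a retardation. (The same figure resolving downward would be a suspension.)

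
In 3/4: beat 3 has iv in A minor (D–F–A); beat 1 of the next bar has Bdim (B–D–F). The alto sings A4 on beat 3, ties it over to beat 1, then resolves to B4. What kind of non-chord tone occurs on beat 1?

The harmony at that moment is B diminished triad (B, D, F); A4 is not a chord tone.
It is held over (the same pitch as the preceding A4) and left by step up to B4.
Held over from the previous chord and resolving up by step — a retardation.

Retardation.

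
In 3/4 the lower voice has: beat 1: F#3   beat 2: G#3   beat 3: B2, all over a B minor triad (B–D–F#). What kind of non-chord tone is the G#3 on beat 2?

Escape tone.

The harmony at that moment is B minor triad (B, D, F#); G#3 is not a chord tone.
It is approached by step up from F#3 and left by leap down to B2.
Step in, leap out, on a weak beat — an escape tone.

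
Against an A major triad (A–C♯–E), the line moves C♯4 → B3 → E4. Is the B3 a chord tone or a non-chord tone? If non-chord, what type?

Non-chord tone — an escape tone.

The harmony at that moment is A major triad (A, C♯, E); B3 is not a chord tone.
It is approached by step down from C♯4 and left by leap up to E4.
Step in, leap out — an escape tone.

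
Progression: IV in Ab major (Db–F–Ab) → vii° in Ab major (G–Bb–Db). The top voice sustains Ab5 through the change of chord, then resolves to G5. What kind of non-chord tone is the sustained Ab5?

Ab5 is a suspension.

The harmony at that moment is G diminished triad (G, Bb, Db); Ab5 is not a chord tone.
It is held over (the same pitch as the preceding Ab5) and left by step down to G5.
Held over from the previous chord and resolving down by step — a suspension.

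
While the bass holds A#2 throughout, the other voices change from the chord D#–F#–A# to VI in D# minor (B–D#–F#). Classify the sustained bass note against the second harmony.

The harmony at that moment is B major triad (B, D#, F#); A#2 is not a chord tone.
It is held over (the same pitch as the preceding A#2) and then sustained as the same pitch into the next harmony.
Sustained through a change of harmony — a pedal tone.

Pedal tone (pedal point).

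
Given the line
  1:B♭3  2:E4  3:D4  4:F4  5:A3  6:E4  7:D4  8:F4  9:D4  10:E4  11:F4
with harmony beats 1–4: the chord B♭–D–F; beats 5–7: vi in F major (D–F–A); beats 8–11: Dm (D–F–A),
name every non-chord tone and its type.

The harmony at that moment is B♭ major triad (B♭, D, F); E4 is not a chord tone.
It is approached by leap up from B♭3 and left by step down to D4.
Leap in, step out — an appoggiatura.
The harmony at that moment is D minor triad (D, F, A); E4 is not a chord tone.
It is approached by leap up from A3 and left by step down to D4.
Leap in, step out — an appoggiatura.
The harmony at that moment is D minor triad (D, F, A); E4 is not a chord tone.
It is approached by step up from D4 and left by step up to F4.
Step in, step out in the same direction — a passing tone.

E4 (beat 2) — appoggiatura; E4 (beat 6) — appoggiatura; E4 (beat 10) — passing tone.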